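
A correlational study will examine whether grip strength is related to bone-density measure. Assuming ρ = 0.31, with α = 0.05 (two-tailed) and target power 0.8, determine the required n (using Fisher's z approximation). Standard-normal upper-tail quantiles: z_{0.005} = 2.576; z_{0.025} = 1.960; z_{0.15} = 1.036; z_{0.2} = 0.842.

Fisher's z: C = ½·ln((1+r)/(1−r)) = ½·ln(1.8986) = 0.3205.
n = ((z_{α/2} + z_β)/C)² + 3.
(1.960 + 0.842) / 0.3205 = 2.802 / 0.3205 = 8.743.
n = 8.743² + 3 = 76.43 + 3 = 79.4.
Round up.

n = 80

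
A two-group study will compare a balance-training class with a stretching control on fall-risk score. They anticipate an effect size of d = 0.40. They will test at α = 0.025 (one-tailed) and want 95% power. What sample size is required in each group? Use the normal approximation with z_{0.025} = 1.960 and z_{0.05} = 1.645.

For two independent groups with equal n: n = 2·((z_{α} + z_β) / d)².
z_{α} + z_β = 1.960 + 1.645 = 3.605.
n = 2 × (3.605 / 0.40)² = 2 × 9.012² = 2 × 81.23 = 162.5.
Round up to the next whole participant.

n = 163 per group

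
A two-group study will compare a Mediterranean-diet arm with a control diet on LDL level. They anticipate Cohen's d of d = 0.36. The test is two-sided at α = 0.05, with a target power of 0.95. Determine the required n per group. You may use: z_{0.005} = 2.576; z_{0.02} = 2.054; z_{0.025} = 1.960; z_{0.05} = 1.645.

For two independent groups with equal n: n = 2·((z_{α/2} + z_β) / d)².
z_{α/2} + z_β = 1.960 + 1.645 = 3.605.
n = 2 × (3.605 / 0.36)² = 2 × 10.014² = 2 × 100.28 = 200.6.
Round up to the next whole participant.

n = 201 per group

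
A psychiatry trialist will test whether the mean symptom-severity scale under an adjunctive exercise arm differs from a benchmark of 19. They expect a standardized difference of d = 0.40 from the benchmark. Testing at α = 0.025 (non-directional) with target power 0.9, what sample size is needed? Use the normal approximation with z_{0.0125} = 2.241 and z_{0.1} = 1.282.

For a one-sample test: n = ((z_{α/2} + z_β) / d)².
z_{α/2} + z_β = 2.241 + 1.282 = 3.523.
n = (3.523 / 0.40)² = 8.807² = 77.57.
Round up.

n = 78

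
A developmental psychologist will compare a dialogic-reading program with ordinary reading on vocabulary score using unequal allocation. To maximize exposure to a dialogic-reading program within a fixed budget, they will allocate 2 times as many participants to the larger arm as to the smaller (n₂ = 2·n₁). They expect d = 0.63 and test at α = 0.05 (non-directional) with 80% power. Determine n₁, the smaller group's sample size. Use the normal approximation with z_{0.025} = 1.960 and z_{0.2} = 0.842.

With allocation ratio k = n₂/n₁ = 2, Var(x̄₁−x̄₂) = σ²(1/n₁ + 1/(k·n₁)) = σ²·(k+1)/(k·n₁).
So n₁ = (1 + 1/k)·((z_{α/2} + z_β)/d)² = 1.500 × (2.802/0.63)².
n₁ = 1.500 × 19.78 = 29.7.
Round up: n₁ = 30, giving n₂ = 2 × 30 = 60.

n₁ = 30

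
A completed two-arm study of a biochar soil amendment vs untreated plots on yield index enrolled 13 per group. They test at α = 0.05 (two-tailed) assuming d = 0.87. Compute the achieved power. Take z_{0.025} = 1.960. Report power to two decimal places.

For two equal groups, power = Φ(d·√(n/2) − z_{α/2}).
d·√(n/2) = 0.87 × √(13/2) = 0.87 × 2.550 = 2.218.
z_β = 2.218 − 1.960 = 0.258.
Power = Φ(0.258) = 0.602.

power ≈ 0.60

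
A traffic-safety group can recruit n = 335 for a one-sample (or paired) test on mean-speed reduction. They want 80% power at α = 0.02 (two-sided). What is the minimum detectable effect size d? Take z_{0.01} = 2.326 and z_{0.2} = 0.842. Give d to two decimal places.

For a single sample (or paired design) of n = 335: d_min = (z_{α/2} + z_β)/√n.
z-sum = 2.326 + 0.842 = 3.168.
d_min = 3.168 / √335 = 3.168 / 18.303 = 0.173.

d_min ≈ 0.17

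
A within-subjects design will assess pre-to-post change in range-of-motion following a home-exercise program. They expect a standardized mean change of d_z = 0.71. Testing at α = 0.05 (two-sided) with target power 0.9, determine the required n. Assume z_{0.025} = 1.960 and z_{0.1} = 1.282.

For a paired (one-sample on differences) test: n = ((z_{α/2} + z_β) / d)².
z_{α/2} + z_β = 1.960 + 1.282 = 3.242.
n = (3.242 / 0.71)² = 4.566² = 20.85.
Round up.

n = 21 pairs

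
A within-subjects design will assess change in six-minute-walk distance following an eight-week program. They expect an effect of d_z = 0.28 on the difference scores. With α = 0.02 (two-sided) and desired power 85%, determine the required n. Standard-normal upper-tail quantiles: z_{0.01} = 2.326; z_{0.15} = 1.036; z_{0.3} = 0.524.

For a paired (one-sample on differences) test: n = ((z_{α/2} + z_β) / d)².
z_{α/2} + z_β = 2.326 + 1.036 = 3.362.
n = (3.362 / 0.28)² = 12.007² = 144.17.
Round up.

n = 145 pairs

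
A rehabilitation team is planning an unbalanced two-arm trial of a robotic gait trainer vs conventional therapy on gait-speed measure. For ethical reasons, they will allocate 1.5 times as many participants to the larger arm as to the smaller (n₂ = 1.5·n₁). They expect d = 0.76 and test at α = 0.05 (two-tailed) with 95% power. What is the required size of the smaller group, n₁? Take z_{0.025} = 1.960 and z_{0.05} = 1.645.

With allocation ratio k = n₂/n₁ = 1.5, Var(x̄₁−x̄₂) = σ²(1/n₁ + 1/(k·n₁)) = σ²·(k+1)/(k·n₁).
So n₁ = (1 + 1/k)·((z_{α/2} + z_β)/d)² = 1.667 × (3.605/0.76)².
n₁ = 1.667 × 22.50 = 37.5.
Round up: n₁ = 38, giving n₂ = 1.5 × 38 = 57.

n₁ = 38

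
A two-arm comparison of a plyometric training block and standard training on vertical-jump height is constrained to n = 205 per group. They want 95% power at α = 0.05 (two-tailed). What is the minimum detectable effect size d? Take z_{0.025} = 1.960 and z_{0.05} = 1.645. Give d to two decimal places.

For two independent groups of n = 205 each: d_min = (z_{α/2} + z_β)·√(2/n).
z-sum = 1.960 + 1.645 = 3.605.
d_min = 3.605 × √(2/205) = 3.605 × 0.0988 = 0.356.

d_min ≈ 0.36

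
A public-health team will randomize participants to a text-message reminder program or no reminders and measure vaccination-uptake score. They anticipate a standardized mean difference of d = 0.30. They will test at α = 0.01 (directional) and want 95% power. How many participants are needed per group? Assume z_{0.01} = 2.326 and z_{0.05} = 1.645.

n = 351 per group

For two independent groups with equal n: n = 2·((z_{α} + z_β) / d)².
z_{α} + z_β = 2.326 + 1.645 = 3.971.
n = 2 × (3.971 / 0.30)² = 2 × 13.237² = 2 × 175.21 = 350.4.
Round up to the next whole participant.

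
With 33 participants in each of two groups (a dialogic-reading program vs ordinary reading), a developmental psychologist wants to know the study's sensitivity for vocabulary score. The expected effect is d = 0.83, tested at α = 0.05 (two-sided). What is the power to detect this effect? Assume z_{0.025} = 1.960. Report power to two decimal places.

power ≈ 0.92

For two equal groups, power = Φ(d·√(n/2) − z_{α/2}).
d·√(n/2) = 0.83 × √(33/2) = 0.83 × 4.062 = 3.371.
z_β = 3.371 − 1.960 = 1.411.
Power = Φ(1.411) = 0.921.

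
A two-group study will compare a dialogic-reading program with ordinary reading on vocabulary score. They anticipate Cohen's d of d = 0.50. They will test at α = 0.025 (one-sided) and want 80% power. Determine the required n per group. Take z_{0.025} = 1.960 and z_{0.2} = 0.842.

For two independent groups with equal n: n = 2·((z_{α} + z_β) / d)².
z_{α} + z_β = 1.960 + 0.842 = 2.802.
n = 2 × (2.802 / 0.50)² = 2 × 5.604² = 2 × 31.40 = 62.8.
Round up to the next whole participant.

n = 63 per group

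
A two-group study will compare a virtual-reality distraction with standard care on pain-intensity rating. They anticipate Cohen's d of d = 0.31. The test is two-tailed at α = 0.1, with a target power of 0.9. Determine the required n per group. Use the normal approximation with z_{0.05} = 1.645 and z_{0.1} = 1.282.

n = 179 per group

For two independent groups with equal n: n = 2·((z_{α/2} + z_β) / d)².
z_{α/2} + z_β = 1.645 + 1.282 = 2.927.
n = 2 × (2.927 / 0.31)² = 2 × 9.442² = 2 × 89.15 = 178.3.
Round up to the next whole participant.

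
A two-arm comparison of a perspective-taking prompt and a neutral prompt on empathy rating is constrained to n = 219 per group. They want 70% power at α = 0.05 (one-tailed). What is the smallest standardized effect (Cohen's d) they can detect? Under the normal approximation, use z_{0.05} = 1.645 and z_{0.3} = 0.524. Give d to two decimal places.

For two independent groups of n = 219 each: d_min = (z_{α} + z_β)·√(2/n).
z-sum = 1.645 + 0.524 = 2.169.
d_min = 2.169 × √(2/219) = 2.169 × 0.0956 = 0.207.

d_min ≈ 0.21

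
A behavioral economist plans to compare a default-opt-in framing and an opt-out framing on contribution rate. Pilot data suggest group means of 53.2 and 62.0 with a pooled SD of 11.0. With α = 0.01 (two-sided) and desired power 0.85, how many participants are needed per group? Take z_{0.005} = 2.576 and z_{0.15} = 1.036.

n = 41 per group

Cohen's d = |M₁ − M₂| / SD_pooled = |53.2 − 62.0| / 11.0 = 8.8 / 11.0 = 0.800.
For two independent groups with equal n: n = 2·((z_{α/2} + z_β) / d)².
z_{α/2} + z_β = 2.576 + 1.036 = 3.612.
n = 2 × (3.612 / 0.800)² = 2 × 4.515² = 2 × 20.39 = 40.8.
Round up to the next whole participant.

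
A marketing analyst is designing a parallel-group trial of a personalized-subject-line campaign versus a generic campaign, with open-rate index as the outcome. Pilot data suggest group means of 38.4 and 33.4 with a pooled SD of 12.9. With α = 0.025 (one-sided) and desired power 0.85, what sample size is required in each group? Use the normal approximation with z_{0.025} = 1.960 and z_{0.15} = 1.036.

n = 120 per group

Cohen's d = |M₁ − M₂| / SD_pooled = |38.4 − 33.4| / 12.9 = 5.0 / 12.9 = 0.388.
For two independent groups with equal n: n = 2·((z_{α} + z_β) / d)².
z_{α} + z_β = 1.960 + 1.036 = 2.996.
n = 2 × (2.996 / 0.388)² = 2 × 7.722² = 2 × 59.62 = 119.2.
Round up to the next whole participant.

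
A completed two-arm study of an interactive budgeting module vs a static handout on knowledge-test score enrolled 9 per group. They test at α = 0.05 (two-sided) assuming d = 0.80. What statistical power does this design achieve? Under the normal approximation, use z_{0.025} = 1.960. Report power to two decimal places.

power ≈ 0.40

For two equal groups, power = Φ(d·√(n/2) − z_{α/2}).
d·√(n/2) = 0.80 × √(9/2) = 0.80 × 2.121 = 1.697.
z_β = 1.697 − 1.960 = -0.263.
Power = Φ(-0.263) = 0.396.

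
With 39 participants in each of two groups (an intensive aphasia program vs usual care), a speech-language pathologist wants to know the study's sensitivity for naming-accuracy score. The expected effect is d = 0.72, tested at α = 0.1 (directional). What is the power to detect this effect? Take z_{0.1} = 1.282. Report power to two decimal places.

For two equal groups, power = Φ(d·√(n/2) − z_{α}).
d·√(n/2) = 0.72 × √(39/2) = 0.72 × 4.416 = 3.179.
z_β = 3.179 − 1.282 = 1.897.
Power = Φ(1.897) = 0.971.

power ≈ 0.97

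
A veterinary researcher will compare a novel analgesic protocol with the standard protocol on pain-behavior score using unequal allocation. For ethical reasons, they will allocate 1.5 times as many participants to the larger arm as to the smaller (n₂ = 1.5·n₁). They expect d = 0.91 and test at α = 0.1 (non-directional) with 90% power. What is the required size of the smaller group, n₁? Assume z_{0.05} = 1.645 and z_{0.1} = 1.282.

With allocation ratio k = n₂/n₁ = 1.5, Var(x̄₁−x̄₂) = σ²(1/n₁ + 1/(k·n₁)) = σ²·(k+1)/(k·n₁).
So n₁ = (1 + 1/k)·((z_{α/2} + z_β)/d)² = 1.667 × (2.927/0.91)².
n₁ = 1.667 × 10.35 = 17.2.
Round up: n₁ = 18, giving n₂ = 1.5 × 18 = 27.

n₁ = 18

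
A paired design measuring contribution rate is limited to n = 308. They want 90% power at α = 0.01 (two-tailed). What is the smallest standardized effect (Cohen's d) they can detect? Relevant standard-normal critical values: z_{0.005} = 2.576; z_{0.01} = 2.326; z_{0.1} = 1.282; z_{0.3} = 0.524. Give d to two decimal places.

d_min ≈ 0.22

For a single sample (or paired design) of n = 308: d_min = (z_{α/2} + z_β)/√n.
z-sum = 2.576 + 1.282 = 3.858.
d_min = 3.858 / √308 = 3.858 / 17.550 = 0.220.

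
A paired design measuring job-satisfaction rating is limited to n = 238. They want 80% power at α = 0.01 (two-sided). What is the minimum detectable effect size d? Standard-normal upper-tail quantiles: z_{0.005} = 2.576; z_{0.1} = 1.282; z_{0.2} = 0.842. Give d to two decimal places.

For a single sample (or paired design) of n = 238: d_min = (z_{α/2} + z_β)/√n.
z-sum = 2.576 + 0.842 = 3.418.
d_min = 3.418 / √238 = 3.418 / 15.427 = 0.222.

d_min ≈ 0.22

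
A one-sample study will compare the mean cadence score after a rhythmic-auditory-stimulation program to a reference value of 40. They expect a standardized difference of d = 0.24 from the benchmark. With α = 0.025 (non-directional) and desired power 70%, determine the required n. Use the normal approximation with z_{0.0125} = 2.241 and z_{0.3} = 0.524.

For a one-sample test: n = ((z_{α/2} + z_β) / d)².
z_{α/2} + z_β = 2.241 + 0.524 = 2.765.
n = (2.765 / 0.24)² = 11.521² = 132.73.
Round up.

n = 133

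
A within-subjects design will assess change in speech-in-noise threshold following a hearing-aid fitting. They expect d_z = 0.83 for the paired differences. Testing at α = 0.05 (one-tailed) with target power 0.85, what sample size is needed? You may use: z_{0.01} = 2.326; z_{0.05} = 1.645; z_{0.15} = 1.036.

n = 11 pairs

For a paired (one-sample on differences) test: n = ((z_{α} + z_β) / d)².
z_{α} + z_β = 1.645 + 1.036 = 2.681.
n = (2.681 / 0.83)² = 3.230² = 10.43.
Round up.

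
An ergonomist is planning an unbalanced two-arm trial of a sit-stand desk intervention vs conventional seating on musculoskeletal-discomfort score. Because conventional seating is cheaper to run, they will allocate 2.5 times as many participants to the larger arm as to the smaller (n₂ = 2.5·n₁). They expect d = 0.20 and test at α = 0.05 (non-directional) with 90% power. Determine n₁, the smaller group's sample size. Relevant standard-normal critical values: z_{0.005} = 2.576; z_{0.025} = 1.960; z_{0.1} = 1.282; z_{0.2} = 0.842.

With allocation ratio k = n₂/n₁ = 2.5, Var(x̄₁−x̄₂) = σ²(1/n₁ + 1/(k·n₁)) = σ²·(k+1)/(k·n₁).
So n₁ = (1 + 1/k)·((z_{α/2} + z_β)/d)² = 1.400 × (3.242/0.20)².
n₁ = 1.400 × 262.76 = 367.9.
Round up: n₁ = 368, giving n₂ = 2.5 × 368 = 920.

n₁ = 368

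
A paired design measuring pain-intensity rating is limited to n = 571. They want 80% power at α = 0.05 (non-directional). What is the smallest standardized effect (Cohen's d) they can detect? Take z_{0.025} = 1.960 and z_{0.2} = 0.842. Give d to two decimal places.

d_min ≈ 0.12

For a single sample (or paired design) of n = 571: d_min = (z_{α/2} + z_β)/√n.
z-sum = 1.960 + 0.842 = 2.802.
d_min = 2.802 / √571 = 2.802 / 23.896 = 0.117.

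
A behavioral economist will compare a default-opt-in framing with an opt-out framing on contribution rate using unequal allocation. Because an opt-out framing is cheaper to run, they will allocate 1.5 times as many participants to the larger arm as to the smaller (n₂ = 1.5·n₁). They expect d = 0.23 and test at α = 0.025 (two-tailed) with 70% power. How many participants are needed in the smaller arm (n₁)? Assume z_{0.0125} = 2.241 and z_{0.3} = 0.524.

With allocation ratio k = n₂/n₁ = 1.5, Var(x̄₁−x̄₂) = σ²(1/n₁ + 1/(k·n₁)) = σ²·(k+1)/(k·n₁).
So n₁ = (1 + 1/k)·((z_{α/2} + z_β)/d)² = 1.667 × (2.765/0.23)².
n₁ = 1.667 × 144.52 = 240.9.
Round up: n₁ = 241, giving n₂ = ⌈1.5 × 241⌉ = ⌈361.5⌉ = 362.

n₁ = 241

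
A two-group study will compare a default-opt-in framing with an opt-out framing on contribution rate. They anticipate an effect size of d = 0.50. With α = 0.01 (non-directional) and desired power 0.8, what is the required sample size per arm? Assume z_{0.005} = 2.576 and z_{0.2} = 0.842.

For two independent groups with equal n: n = 2·((z_{α/2} + z_β) / d)².
z_{α/2} + z_β = 2.576 + 0.842 = 3.418.
n = 2 × (3.418 / 0.50)² = 2 × 6.836² = 2 × 46.73 = 93.5.
Round up to the next whole participant.

n = 94 per group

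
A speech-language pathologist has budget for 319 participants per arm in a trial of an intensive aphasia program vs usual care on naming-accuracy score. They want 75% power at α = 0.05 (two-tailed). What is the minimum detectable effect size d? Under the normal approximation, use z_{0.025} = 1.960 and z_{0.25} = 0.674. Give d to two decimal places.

For two independent groups of n = 319 each: d_min = (z_{α/2} + z_β)·√(2/n).
z-sum = 1.960 + 0.674 = 2.634.
d_min = 2.634 × √(2/319) = 2.634 × 0.0792 = 0.209.

d_min ≈ 0.21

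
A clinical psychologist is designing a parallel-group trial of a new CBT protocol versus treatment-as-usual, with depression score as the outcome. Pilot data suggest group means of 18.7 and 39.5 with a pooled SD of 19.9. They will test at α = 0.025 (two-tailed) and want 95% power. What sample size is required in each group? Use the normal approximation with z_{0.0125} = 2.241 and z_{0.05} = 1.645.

n = 28 per group

Cohen's d = |M₁ − M₂| / SD_pooled = |18.7 − 39.5| / 19.9 = 20.8 / 19.9 = 1.045.
For two independent groups with equal n: n = 2·((z_{α/2} + z_β) / d)².
z_{α/2} + z_β = 2.241 + 1.645 = 3.886.
n = 2 × (3.886 / 1.045)² = 2 × 3.719² = 2 × 13.83 = 27.7.
Round up to the next whole participant.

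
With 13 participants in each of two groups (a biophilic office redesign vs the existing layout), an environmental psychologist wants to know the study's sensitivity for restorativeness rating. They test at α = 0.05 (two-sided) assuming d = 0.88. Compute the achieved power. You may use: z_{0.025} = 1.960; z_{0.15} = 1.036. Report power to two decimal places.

power ≈ 0.61

For two equal groups, power = Φ(d·√(n/2) − z_{α/2}).
d·√(n/2) = 0.88 × √(13/2) = 0.88 × 2.550 = 2.244.
z_β = 2.244 − 1.960 = 0.284.
Power = Φ(0.284) = 0.612.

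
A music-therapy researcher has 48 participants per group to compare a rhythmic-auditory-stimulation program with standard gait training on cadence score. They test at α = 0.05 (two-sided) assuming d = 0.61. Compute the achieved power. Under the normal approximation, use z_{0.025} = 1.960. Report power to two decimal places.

For two equal groups, power = Φ(d·√(n/2) − z_{α/2}).
d·√(n/2) = 0.61 × √(48/2) = 0.61 × 4.899 = 2.988.
z_β = 2.988 − 1.960 = 1.028.
Power = Φ(1.028) = 0.848.

power ≈ 0.85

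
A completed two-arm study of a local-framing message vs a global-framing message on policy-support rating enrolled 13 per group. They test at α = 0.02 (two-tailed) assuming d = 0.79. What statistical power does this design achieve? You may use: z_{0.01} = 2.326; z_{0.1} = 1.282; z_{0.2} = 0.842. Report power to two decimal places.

For two equal groups, power = Φ(d·√(n/2) − z_{α/2}).
d·√(n/2) = 0.79 × √(13/2) = 0.79 × 2.550 = 2.014.
z_β = 2.014 − 2.326 = -0.312.
Power = Φ(-0.312) = 0.378.

power ≈ 0.38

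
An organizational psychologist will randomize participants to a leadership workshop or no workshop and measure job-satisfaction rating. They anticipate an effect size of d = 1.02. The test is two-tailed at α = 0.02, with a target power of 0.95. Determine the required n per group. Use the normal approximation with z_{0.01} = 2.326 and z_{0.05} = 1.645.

For two independent groups with equal n: n = 2·((z_{α/2} + z_β) / d)².
z_{α/2} + z_β = 2.326 + 1.645 = 3.971.
n = 2 × (3.971 / 1.02)² = 2 × 3.893² = 2 × 15.16 = 30.3.
Round up to the next whole participant.

n = 31 per group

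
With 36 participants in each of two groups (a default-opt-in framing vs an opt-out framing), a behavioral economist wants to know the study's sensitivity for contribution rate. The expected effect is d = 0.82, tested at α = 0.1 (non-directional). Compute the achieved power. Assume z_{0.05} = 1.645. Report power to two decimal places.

power ≈ 0.97

For two equal groups, power = Φ(d·√(n/2) − z_{α/2}).
d·√(n/2) = 0.82 × √(36/2) = 0.82 × 4.243 = 3.479.
z_β = 3.479 − 1.645 = 1.834.
Power = Φ(1.834) = 0.967.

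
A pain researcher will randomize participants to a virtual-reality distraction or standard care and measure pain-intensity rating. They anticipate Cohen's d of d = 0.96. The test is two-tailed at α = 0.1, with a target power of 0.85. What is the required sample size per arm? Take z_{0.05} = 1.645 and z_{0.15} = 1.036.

n = 16 per group

For two independent groups with equal n: n = 2·((z_{α/2} + z_β) / d)².
z_{α/2} + z_β = 1.645 + 1.036 = 2.681.
n = 2 × (2.681 / 0.96)² = 2 × 2.793² = 2 × 7.80 = 15.6.
Round up to the next whole participant.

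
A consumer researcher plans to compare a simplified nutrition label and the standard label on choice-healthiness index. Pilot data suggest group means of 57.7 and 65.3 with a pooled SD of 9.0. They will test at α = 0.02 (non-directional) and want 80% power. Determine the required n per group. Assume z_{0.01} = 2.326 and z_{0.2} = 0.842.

n = 29 per group

Cohen's d = |M₁ − M₂| / SD_pooled = |57.7 − 65.3| / 9.0 = 7.6 / 9.0 = 0.844.
For two independent groups with equal n: n = 2·((z_{α/2} + z_β) / d)².
z_{α/2} + z_β = 2.326 + 0.842 = 3.168.
n = 2 × (3.168 / 0.844)² = 2 × 3.754² = 2 × 14.09 = 28.2.
Round up to the next whole participant.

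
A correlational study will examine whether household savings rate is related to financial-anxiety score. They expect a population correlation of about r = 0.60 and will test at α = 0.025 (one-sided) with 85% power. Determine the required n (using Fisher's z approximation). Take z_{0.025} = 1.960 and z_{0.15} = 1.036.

n = 22

Fisher's z: C = ½·ln((1+r)/(1−r)) = ½·ln(4.0000) = 0.6931.
n = ((z_{α} + z_β)/C)² + 3.
(1.960 + 1.036) / 0.6931 = 2.996 / 0.6931 = 4.323.
n = 4.323² + 3 = 18.68 + 3 = 21.7.
Round up.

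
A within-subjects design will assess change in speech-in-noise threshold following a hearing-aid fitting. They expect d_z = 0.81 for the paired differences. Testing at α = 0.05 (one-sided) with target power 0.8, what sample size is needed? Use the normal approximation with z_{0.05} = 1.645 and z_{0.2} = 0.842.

For a paired (one-sample on differences) test: n = ((z_{α} + z_β) / d)².
z_{α} + z_β = 1.645 + 0.842 = 2.487.
n = (2.487 / 0.81)² = 3.070² = 9.43.
Round up.

n = 10 pairs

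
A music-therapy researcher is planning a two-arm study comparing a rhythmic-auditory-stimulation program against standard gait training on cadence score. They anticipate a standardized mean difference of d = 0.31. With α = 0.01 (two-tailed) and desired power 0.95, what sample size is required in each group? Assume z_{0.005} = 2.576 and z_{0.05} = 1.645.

n = 371 per group

For two independent groups with equal n: n = 2·((z_{α/2} + z_β) / d)².
z_{α/2} + z_β = 2.576 + 1.645 = 4.221.
n = 2 × (4.221 / 0.31)² = 2 × 13.616² = 2 × 185.40 = 370.8.
Round up to the next whole participant.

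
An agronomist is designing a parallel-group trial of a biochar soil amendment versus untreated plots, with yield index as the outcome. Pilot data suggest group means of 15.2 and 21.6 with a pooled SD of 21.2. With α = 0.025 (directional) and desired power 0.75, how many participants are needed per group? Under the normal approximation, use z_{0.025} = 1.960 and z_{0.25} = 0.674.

n = 153 per group

Cohen's d = |M₁ − M₂| / SD_pooled = |15.2 − 21.6| / 21.2 = 6.4 / 21.2 = 0.302.
For two independent groups with equal n: n = 2·((z_{α} + z_β) / d)².
z_{α} + z_β = 1.960 + 0.674 = 2.634.
n = 2 × (2.634 / 0.302)² = 2 × 8.722² = 2 × 76.07 = 152.1.
Round up to the next whole participant.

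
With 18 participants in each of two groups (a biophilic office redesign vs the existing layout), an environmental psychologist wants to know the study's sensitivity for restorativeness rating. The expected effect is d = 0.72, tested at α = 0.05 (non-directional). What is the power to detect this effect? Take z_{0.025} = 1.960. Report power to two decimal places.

power ≈ 0.58

For two equal groups, power = Φ(d·√(n/2) − z_{α/2}).
d·√(n/2) = 0.72 × √(18/2) = 0.72 × 3.000 = 2.160.
z_β = 2.160 − 1.960 = 0.200.
Power = Φ(0.200) = 0.579.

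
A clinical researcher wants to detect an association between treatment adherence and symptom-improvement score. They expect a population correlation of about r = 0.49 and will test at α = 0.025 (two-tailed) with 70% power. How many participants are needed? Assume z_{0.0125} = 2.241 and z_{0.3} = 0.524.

Fisher's z: C = ½·ln((1+r)/(1−r)) = ½·ln(2.9216) = 0.5361.
n = ((z_{α/2} + z_β)/C)² + 3.
(2.241 + 0.524) / 0.5361 = 2.765 / 0.5361 = 5.158.
n = 5.158² + 3 = 26.60 + 3 = 29.6.
Round up.

n = 30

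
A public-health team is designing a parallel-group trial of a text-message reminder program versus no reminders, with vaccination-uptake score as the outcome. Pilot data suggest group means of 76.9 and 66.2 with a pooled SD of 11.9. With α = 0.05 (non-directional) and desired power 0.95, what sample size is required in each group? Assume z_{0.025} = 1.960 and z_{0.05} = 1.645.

Cohen's d = |M₁ − M₂| / SD_pooled = |76.9 − 66.2| / 11.9 = 10.7 / 11.9 = 0.899.
For two independent groups with equal n: n = 2·((z_{α/2} + z_β) / d)².
z_{α/2} + z_β = 1.960 + 1.645 = 3.605.
n = 2 × (3.605 / 0.899)² = 2 × 4.010² = 2 × 16.08 = 32.2.
Round up to the next whole participant.

n = 33 per group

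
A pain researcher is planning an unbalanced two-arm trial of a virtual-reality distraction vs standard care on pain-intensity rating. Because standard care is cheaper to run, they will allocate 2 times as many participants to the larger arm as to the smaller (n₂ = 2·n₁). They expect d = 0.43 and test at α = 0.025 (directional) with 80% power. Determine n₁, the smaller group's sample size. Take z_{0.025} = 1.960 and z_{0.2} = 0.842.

With allocation ratio k = n₂/n₁ = 2, Var(x̄₁−x̄₂) = σ²(1/n₁ + 1/(k·n₁)) = σ²·(k+1)/(k·n₁).
So n₁ = (1 + 1/k)·((z_{α} + z_β)/d)² = 1.500 × (2.802/0.43)².
n₁ = 1.500 × 42.46 = 63.7.
Round up: n₁ = 64, giving n₂ = 2 × 64 = 128.

n₁ = 64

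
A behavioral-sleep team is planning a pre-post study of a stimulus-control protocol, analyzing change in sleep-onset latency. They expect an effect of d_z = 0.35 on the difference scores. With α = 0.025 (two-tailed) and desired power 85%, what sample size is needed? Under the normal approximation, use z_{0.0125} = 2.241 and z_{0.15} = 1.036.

n = 88 pairs

For a paired (one-sample on differences) test: n = ((z_{α/2} + z_β) / d)².
z_{α/2} + z_β = 2.241 + 1.036 = 3.277.
n = (3.277 / 0.35)² = 9.363² = 87.66.
Round up.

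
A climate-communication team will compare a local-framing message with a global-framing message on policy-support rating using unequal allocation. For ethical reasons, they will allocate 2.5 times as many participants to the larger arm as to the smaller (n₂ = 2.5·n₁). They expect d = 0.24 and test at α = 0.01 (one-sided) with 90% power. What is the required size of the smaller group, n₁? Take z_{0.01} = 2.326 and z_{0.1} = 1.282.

n₁ = 317

With allocation ratio k = n₂/n₁ = 2.5, Var(x̄₁−x̄₂) = σ²(1/n₁ + 1/(k·n₁)) = σ²·(k+1)/(k·n₁).
So n₁ = (1 + 1/k)·((z_{α} + z_β)/d)² = 1.400 × (3.608/0.24)².
n₁ = 1.400 × 226.00 = 316.4.
Round up: n₁ = 317, giving n₂ = ⌈2.5 × 317⌉ = ⌈792.5⌉ = 793.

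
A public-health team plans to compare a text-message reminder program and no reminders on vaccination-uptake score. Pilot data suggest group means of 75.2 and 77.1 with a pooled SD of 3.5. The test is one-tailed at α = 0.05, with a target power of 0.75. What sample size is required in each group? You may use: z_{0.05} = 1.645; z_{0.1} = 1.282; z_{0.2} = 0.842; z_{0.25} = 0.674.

n = 37 per group

Cohen's d = |M₁ − M₂| / SD_pooled = |75.2 − 77.1| / 3.5 = 1.9 / 3.5 = 0.543.
For two independent groups with equal n: n = 2·((z_{α} + z_β) / d)².
z_{α} + z_β = 1.645 + 0.674 = 2.319.
n = 2 × (2.319 / 0.543)² = 2 × 4.271² = 2 × 18.24 = 36.5.
Round up to the next whole participant.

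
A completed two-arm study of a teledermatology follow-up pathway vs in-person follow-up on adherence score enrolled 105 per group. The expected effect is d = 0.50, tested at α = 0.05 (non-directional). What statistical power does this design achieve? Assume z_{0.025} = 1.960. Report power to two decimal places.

For two equal groups, power = Φ(d·√(n/2) − z_{α/2}).
d·√(n/2) = 0.50 × √(105/2) = 0.50 × 7.246 = 3.623.
z_β = 3.623 − 1.960 = 1.663.
Power = Φ(1.663) = 0.952.

power ≈ 0.95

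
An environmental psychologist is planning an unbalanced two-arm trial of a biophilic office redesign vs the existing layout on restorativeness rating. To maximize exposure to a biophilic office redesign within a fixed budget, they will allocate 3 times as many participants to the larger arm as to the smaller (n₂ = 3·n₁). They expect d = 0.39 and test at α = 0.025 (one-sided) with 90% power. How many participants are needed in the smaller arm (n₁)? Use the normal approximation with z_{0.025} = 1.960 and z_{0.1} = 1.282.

n₁ = 93

With allocation ratio k = n₂/n₁ = 3, Var(x̄₁−x̄₂) = σ²(1/n₁ + 1/(k·n₁)) = σ²·(k+1)/(k·n₁).
So n₁ = (1 + 1/k)·((z_{α} + z_β)/d)² = 1.333 × (3.242/0.39)².
n₁ = 1.333 × 69.10 = 92.1.
Round up: n₁ = 93, giving n₂ = 3 × 93 = 279.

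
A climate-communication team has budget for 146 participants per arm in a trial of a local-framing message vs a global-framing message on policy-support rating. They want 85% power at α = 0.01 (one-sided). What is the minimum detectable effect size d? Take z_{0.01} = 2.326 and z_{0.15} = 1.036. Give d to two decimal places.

d_min ≈ 0.39

For two independent groups of n = 146 each: d_min = (z_{α} + z_β)·√(2/n).
z-sum = 2.326 + 1.036 = 3.362.
d_min = 3.362 × √(2/146) = 3.362 × 0.1170 = 0.393.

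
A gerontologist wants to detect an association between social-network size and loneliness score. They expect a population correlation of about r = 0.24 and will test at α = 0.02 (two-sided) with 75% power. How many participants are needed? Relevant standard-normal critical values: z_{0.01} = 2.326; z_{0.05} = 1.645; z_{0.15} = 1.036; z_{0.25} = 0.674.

Fisher's z: C = ½·ln((1+r)/(1−r)) = ½·ln(1.6316) = 0.2448.
n = ((z_{α/2} + z_β)/C)² + 3.
(2.326 + 0.674) / 0.2448 = 3.000 / 0.2448 = 12.255.
n = 12.255² + 3 = 150.18 + 3 = 153.2.
Round up.

n = 154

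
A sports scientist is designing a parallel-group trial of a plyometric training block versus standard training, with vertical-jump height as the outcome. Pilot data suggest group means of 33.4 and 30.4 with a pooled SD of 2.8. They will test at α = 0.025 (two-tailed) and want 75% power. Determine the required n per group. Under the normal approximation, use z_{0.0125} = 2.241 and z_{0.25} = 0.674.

n = 15 per group

Cohen's d = |M₁ − M₂| / SD_pooled = |33.4 − 30.4| / 2.8 = 3.0 / 2.8 = 1.071.
For two independent groups with equal n: n = 2·((z_{α/2} + z_β) / d)².
z_{α/2} + z_β = 2.241 + 0.674 = 2.915.
n = 2 × (2.915 / 1.071)² = 2 × 2.722² = 2 × 7.41 = 14.8.
Round up to the next whole participant.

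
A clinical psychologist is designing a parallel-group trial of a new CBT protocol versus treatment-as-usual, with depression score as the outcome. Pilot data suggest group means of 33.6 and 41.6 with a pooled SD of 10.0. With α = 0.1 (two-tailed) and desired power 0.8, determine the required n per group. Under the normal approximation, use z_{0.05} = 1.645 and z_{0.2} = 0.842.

Cohen's d = |M₁ − M₂| / SD_pooled = |33.6 − 41.6| / 10.0 = 8.0 / 10.0 = 0.800.
For two independent groups with equal n: n = 2·((z_{α/2} + z_β) / d)².
z_{α/2} + z_β = 1.645 + 0.842 = 2.487.
n = 2 × (2.487 / 0.800)² = 2 × 3.109² = 2 × 9.66 = 19.3.
Round up to the next whole participant.

n = 20 per group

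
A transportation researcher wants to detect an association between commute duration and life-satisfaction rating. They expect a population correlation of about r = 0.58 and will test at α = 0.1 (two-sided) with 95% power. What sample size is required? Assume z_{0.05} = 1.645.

Fisher's z: C = ½·ln((1+r)/(1−r)) = ½·ln(3.7619) = 0.6625.
n = ((z_{α/2} + z_β)/C)² + 3.
(1.645 + 1.645) / 0.6625 = 3.290 / 0.6625 = 4.966.
n = 4.966² + 3 = 24.66 + 3 = 27.7.
Round up.

n = 28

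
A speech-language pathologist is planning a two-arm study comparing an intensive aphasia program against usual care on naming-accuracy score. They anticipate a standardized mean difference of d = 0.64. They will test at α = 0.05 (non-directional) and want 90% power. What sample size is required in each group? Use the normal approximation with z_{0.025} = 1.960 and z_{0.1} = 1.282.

For two independent groups with equal n: n = 2·((z_{α/2} + z_β) / d)².
z_{α/2} + z_β = 1.960 + 1.282 = 3.242.
n = 2 × (3.242 / 0.64)² = 2 × 5.066² = 2 × 25.66 = 51.3.
Round up to the next whole participant.

n = 52 per group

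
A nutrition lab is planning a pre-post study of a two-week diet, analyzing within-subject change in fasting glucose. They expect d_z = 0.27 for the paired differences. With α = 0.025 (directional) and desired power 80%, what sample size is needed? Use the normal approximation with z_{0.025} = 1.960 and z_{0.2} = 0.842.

For a paired (one-sample on differences) test: n = ((z_{α} + z_β) / d)².
z_{α} + z_β = 1.960 + 0.842 = 2.802.
n = (2.802 / 0.27)² = 10.378² = 107.70.
Round up.

n = 108 pairs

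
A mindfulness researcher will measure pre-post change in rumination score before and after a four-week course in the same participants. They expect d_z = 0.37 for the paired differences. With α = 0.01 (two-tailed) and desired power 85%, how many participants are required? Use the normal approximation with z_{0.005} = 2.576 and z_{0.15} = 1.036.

n = 96 pairs

For a paired (one-sample on differences) test: n = ((z_{α/2} + z_β) / d)².
z_{α/2} + z_β = 2.576 + 1.036 = 3.612.
n = (3.612 / 0.37)² = 9.762² = 95.30.
Round up.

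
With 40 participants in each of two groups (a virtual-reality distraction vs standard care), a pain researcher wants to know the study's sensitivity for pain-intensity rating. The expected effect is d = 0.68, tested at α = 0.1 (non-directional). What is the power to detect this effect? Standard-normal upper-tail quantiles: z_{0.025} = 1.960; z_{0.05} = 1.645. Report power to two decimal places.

power ≈ 0.92

For two equal groups, power = Φ(d·√(n/2) − z_{α/2}).
d·√(n/2) = 0.68 × √(40/2) = 0.68 × 4.472 = 3.041.
z_β = 3.041 − 1.645 = 1.396.
Power = Φ(1.396) = 0.919.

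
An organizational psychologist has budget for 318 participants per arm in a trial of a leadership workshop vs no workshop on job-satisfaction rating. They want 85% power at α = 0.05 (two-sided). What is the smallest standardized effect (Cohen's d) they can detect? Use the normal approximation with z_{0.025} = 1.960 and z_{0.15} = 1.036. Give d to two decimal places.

For two independent groups of n = 318 each: d_min = (z_{α/2} + z_β)·√(2/n).
z-sum = 1.960 + 1.036 = 2.996.
d_min = 2.996 × √(2/318) = 2.996 × 0.0793 = 0.238.

d_min ≈ 0.24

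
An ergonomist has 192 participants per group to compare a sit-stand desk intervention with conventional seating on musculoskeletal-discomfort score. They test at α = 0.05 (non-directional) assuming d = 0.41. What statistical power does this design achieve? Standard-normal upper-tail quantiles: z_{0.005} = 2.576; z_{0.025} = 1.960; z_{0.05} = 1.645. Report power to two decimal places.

For two equal groups, power = Φ(d·√(n/2) − z_{α/2}).
d·√(n/2) = 0.41 × √(192/2) = 0.41 × 9.798 = 4.017.
z_β = 4.017 − 1.960 = 2.057.
Power = Φ(2.057) = 0.980.

power ≈ 0.98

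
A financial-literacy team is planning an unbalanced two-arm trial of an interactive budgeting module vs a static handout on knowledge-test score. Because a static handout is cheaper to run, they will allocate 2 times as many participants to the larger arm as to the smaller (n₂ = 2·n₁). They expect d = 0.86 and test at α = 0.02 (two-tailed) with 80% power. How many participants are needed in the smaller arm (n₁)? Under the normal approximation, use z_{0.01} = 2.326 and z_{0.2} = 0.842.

n₁ = 21

With allocation ratio k = n₂/n₁ = 2, Var(x̄₁−x̄₂) = σ²(1/n₁ + 1/(k·n₁)) = σ²·(k+1)/(k·n₁).
So n₁ = (1 + 1/k)·((z_{α/2} + z_β)/d)² = 1.500 × (3.168/0.86)².
n₁ = 1.500 × 13.57 = 20.4.
Round up: n₁ = 21, giving n₂ = 2 × 21 = 42.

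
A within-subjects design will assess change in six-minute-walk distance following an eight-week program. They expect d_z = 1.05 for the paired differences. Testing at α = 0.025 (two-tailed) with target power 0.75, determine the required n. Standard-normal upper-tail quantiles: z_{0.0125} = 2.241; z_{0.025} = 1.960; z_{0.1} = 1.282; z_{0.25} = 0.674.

For a paired (one-sample on differences) test: n = ((z_{α/2} + z_β) / d)².
z_{α/2} + z_β = 2.241 + 0.674 = 2.915.
n = (2.915 / 1.05)² = 2.776² = 7.71.
Round up.

n = 8 pairs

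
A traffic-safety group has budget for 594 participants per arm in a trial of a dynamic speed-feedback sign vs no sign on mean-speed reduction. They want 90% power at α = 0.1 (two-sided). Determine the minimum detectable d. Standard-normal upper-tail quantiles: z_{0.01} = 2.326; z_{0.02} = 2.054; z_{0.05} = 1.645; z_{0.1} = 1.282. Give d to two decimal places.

For two independent groups of n = 594 each: d_min = (z_{α/2} + z_β)·√(2/n).
z-sum = 1.645 + 1.282 = 2.927.
d_min = 2.927 × √(2/594) = 2.927 × 0.0580 = 0.170.

d_min ≈ 0.17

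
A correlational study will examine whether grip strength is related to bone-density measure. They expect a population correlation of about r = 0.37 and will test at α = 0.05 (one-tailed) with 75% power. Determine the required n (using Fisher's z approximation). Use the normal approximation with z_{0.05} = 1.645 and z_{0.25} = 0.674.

Fisher's z: C = ½·ln((1+r)/(1−r)) = ½·ln(2.1746) = 0.3884.
n = ((z_{α} + z_β)/C)² + 3.
(1.645 + 0.674) / 0.3884 = 2.319 / 0.3884 = 5.971.
n = 5.971² + 3 = 35.65 + 3 = 38.6.
Round up.

n = 39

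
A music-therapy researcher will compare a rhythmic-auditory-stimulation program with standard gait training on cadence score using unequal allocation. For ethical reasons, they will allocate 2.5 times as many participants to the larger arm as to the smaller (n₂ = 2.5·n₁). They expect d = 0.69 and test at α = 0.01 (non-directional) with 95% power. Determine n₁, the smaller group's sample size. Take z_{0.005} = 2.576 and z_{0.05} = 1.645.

n₁ = 53

With allocation ratio k = n₂/n₁ = 2.5, Var(x̄₁−x̄₂) = σ²(1/n₁ + 1/(k·n₁)) = σ²·(k+1)/(k·n₁).
So n₁ = (1 + 1/k)·((z_{α/2} + z_β)/d)² = 1.400 × (4.221/0.69)².
n₁ = 1.400 × 37.42 = 52.4.
Round up: n₁ = 53, giving n₂ = ⌈2.5 × 53⌉ = ⌈132.5⌉ = 133.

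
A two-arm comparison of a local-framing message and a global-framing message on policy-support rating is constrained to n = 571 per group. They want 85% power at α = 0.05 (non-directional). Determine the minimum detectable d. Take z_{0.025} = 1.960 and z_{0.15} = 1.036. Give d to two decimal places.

d_min ≈ 0.18

For two independent groups of n = 571 each: d_min = (z_{α/2} + z_β)·√(2/n).
z-sum = 1.960 + 1.036 = 2.996.
d_min = 2.996 × √(2/571) = 2.996 × 0.0592 = 0.177.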